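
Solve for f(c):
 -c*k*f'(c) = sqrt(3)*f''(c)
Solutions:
 f(c) = Piecewise((-sqrt(2)*3^(1/4)*sqrt(pi)*C1*erf(sqrt(2)*3^(3/4)*c*sqrt(k)/6)/(2*sqrt(k)) - C2, (k > 0) | (k < 0)), (-C1*c - C2, True))


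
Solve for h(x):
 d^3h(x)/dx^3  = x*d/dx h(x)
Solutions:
 h(x) = C1 + Integral(C2*airyai(x) + C3*airybi(x), x)


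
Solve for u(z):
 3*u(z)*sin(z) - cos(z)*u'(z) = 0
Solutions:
 u(z) = C1/cos(z)^3


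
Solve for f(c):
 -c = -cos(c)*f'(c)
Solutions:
 f(c) = C1 + Integral(c/cos(c), c)


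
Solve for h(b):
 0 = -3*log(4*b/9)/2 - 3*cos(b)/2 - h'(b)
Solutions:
 h(b) = C1 - 3*b*log(b)/2 - 3*b*log(2) + 3*b/2 + 3*b*log(3) - 3*sin(b)/2


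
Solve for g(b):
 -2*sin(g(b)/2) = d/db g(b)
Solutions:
 g(b) = -2*acos((-C1 - exp(2*b))/(C1 - exp(2*b))) + 4*pi
 g(b) = 2*acos((-C1 - exp(2*b))/(C1 - exp(2*b)))


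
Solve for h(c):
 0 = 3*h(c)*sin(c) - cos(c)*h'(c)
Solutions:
 h(c) = C1/cos(c)^3


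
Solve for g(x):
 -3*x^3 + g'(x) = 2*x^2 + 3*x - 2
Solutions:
 g(x) = C1 + 3*x^4/4 + 2*x^3/3 + 3*x^2/2 - 2*x


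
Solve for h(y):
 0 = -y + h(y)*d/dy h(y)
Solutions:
 h(y) = -sqrt(C1 + y^2)
 h(y) = sqrt(C1 + y^2)


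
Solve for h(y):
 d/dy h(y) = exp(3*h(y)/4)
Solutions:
 h(y) = 4*log(-1/(C1 + 3*y))/3 + 8*log(2)/3
 h(y) = 4*log((-1/(C1 + y))^(1/3)*(-6^(2/3) - 3*2^(2/3)*3^(1/6)*I)/6)
 h(y) = 4*log((-1/(C1 + y))^(1/3)*(-6^(2/3) + 3*2^(2/3)*3^(1/6)*I)/6)


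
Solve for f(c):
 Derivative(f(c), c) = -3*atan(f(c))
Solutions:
 Integral(1/atan(_y), (_y, f(c))) = C1 - 3*c


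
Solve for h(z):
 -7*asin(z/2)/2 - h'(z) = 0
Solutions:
 h(z) = C1 - 7*z*asin(z/2)/2 - 7*sqrt(4 - z^2)/2


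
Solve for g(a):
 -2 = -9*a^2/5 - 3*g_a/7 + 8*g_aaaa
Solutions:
 g(a) = C1 + C4*exp(3^(1/3)*7^(2/3)*a/14) - 7*a^3/5 + 14*a/3 + (C2*sin(3^(5/6)*7^(2/3)*a/28) + C3*cos(3^(5/6)*7^(2/3)*a/28))*exp(-3^(1/3)*7^(2/3)*a/28)


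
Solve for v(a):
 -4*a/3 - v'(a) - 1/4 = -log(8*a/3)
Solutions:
 v(a) = C1 - 2*a^2/3 + a*log(a) - 5*a/4 + a*log(8/3)


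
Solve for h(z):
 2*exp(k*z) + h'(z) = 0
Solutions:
 h(z) = C1 - 2*exp(k*z)/k


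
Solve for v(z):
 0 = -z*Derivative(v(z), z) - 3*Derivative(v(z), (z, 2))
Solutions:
 v(z) = C1 + C2*erf(sqrt(6)*z/6)


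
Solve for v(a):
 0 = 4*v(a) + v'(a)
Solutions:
 v(a) = C1*exp(-4*a)


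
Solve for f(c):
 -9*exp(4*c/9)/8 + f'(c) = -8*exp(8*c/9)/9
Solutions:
 f(c) = C1 + 81*exp(4*c/9)/32 - exp(c)^(8/9)


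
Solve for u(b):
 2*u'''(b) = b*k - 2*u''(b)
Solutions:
 u(b) = C1 + C2*b + C3*exp(-b) + b^3*k/12 - b^2*k/4


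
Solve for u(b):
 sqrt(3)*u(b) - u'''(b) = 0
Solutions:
 u(b) = C3*exp(3^(1/6)*b) + (C1*sin(3^(2/3)*b/2) + C2*cos(3^(2/3)*b/2))*exp(-3^(1/6)*b/2)


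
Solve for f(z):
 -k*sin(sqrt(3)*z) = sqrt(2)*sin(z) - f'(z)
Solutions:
 f(z) = C1 - sqrt(3)*k*cos(sqrt(3)*z)/3 - sqrt(2)*cos(z)


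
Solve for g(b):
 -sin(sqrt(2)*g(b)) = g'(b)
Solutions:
 g(b) = sqrt(2)*(pi - acos((-exp(2*sqrt(2)*C1) - exp(2*sqrt(2)*b))/(exp(2*sqrt(2)*C1) - exp(2*sqrt(2)*b)))/2)
 g(b) = sqrt(2)*acos((-exp(2*sqrt(2)*C1) - exp(2*sqrt(2)*b))/(exp(2*sqrt(2)*C1) - exp(2*sqrt(2)*b)))/2


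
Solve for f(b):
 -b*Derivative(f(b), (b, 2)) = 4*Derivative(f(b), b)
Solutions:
 f(b) = C1 + C2/b^3


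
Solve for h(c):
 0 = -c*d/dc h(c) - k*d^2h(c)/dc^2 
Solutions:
 h(c) = C1 + C2*sqrt(k)*erf(sqrt(2)*c*sqrt(1/k)/2)


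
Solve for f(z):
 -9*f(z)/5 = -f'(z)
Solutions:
 f(z) = C1*exp(9*z/5)


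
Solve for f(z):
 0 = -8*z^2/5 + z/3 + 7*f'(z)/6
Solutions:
 f(z) = C1 + 16*z^3/35 - z^2/7


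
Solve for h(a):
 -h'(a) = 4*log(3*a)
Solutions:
 h(a) = C1 - 4*a*log(a) - a*log(81) + 4*a


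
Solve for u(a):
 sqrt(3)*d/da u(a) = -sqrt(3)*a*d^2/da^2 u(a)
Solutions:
 u(a) = C1 + C2*log(a)


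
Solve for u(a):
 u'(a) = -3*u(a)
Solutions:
 u(a) = C1*exp(-3*a)


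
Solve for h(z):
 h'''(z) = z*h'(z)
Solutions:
 h(z) = C1 + Integral(C2*airyai(z) + C3*airybi(z), z)


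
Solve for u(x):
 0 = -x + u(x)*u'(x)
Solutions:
 u(x) = -sqrt(C1 + x^2)
 u(x) = sqrt(C1 + x^2)


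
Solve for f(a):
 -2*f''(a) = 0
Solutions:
 f(a) = C1 + C2*a


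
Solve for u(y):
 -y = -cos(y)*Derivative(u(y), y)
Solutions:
 u(y) = C1 + Integral(y/cos(y), y)


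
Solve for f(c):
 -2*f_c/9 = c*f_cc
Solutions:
 f(c) = C1 + C2*c^(7/9)


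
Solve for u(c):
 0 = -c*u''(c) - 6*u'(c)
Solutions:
 u(c) = C1 + C2/c^5


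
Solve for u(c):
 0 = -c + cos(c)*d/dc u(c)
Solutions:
 u(c) = C1 + Integral(c/cos(c), c)


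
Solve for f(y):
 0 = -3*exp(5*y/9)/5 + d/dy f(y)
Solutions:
 f(y) = C1 + 27*exp(5*y/9)/25


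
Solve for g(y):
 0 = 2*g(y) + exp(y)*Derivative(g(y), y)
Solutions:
 g(y) = C1*exp(2*exp(-y))


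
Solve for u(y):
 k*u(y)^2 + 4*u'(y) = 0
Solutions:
 u(y) = 4/(C1 + k*y)


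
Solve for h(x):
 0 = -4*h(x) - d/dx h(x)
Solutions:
 h(x) = C1*exp(-4*x)


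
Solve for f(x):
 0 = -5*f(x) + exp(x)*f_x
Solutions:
 f(x) = C1*exp(-5*exp(-x))


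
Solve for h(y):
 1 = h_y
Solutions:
 h(y) = C1 + y


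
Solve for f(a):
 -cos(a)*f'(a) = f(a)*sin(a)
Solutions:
 f(a) = C1*cos(a)


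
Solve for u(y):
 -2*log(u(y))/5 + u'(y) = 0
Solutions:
 li(u(y)) = C1 + 2*y/5


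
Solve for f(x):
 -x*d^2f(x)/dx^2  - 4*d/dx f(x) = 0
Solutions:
 f(x) = C1 + C2/x^3


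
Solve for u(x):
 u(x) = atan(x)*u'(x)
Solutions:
 u(x) = C1*exp(Integral(1/atan(x), x))


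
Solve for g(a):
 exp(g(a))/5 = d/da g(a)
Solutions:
 g(a) = log(-1/(C1 + a)) + log(5)


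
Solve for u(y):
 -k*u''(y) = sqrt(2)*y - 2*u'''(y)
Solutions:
 u(y) = C1 + C2*y + C3*exp(k*y/2) - sqrt(2)*y^3/(6*k) - sqrt(2)*y^2/k^2


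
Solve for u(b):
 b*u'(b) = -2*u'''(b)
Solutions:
 u(b) = C1 + Integral(C2*airyai(-2^(2/3)*b/2) + C3*airybi(-2^(2/3)*b/2), b)


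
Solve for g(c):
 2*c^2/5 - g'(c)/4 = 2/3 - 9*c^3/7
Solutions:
 g(c) = C1 + 9*c^4/7 + 8*c^3/15 - 8*c/3


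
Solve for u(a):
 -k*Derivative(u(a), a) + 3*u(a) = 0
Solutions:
 u(a) = C1*exp(3*a/k)


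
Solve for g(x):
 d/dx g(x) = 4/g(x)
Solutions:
 g(x) = -sqrt(C1 + 8*x)
 g(x) = sqrt(C1 + 8*x)


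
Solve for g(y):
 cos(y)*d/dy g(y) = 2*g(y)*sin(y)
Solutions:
 g(y) = C1/cos(y)^2


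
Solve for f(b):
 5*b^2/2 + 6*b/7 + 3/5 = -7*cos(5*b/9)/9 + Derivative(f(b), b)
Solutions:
 f(b) = C1 + 5*b^3/6 + 3*b^2/7 + 3*b/5 + 7*sin(5*b/9)/5


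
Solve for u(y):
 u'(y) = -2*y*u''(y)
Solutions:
 u(y) = C1 + C2*sqrt(y)


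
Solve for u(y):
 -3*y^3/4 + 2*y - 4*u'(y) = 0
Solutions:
 u(y) = C1 - 3*y^4/64 + y^2/4


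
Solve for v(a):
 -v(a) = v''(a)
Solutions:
 v(a) = C1*sin(a) + C2*cos(a)


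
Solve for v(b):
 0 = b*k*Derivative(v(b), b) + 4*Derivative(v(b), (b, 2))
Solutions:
 v(b) = Piecewise((-sqrt(2)*sqrt(pi)*C1*erf(sqrt(2)*b*sqrt(k)/4)/sqrt(k) - C2, (k > 0) | (k < 0)), (-C1*b - C2, True))


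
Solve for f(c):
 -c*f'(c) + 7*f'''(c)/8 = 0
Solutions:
 f(c) = C1 + Integral(C2*airyai(2*7^(2/3)*c/7) + C3*airybi(2*7^(2/3)*c/7), c)


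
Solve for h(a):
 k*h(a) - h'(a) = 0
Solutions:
 h(a) = C1*exp(a*k)


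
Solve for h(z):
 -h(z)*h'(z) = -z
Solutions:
 h(z) = -sqrt(C1 + z^2)
 h(z) = sqrt(C1 + z^2)


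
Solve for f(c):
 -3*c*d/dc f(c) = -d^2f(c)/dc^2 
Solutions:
 f(c) = C1 + C2*erfi(sqrt(6)*c/2)


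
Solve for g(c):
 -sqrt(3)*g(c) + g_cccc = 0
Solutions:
 g(c) = C1*exp(-3^(1/8)*c) + C2*exp(3^(1/8)*c) + C3*sin(3^(1/8)*c) + C4*cos(3^(1/8)*c)


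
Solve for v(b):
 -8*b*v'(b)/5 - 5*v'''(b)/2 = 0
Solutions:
 v(b) = C1 + Integral(C2*airyai(-2*10^(1/3)*b/5) + C3*airybi(-2*10^(1/3)*b/5), b)


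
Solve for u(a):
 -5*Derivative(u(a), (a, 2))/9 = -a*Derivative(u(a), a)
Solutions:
 u(a) = C1 + C2*erfi(3*sqrt(10)*a/10)


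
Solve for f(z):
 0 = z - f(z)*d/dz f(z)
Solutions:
 f(z) = -sqrt(C1 + z^2)
 f(z) = sqrt(C1 + z^2)


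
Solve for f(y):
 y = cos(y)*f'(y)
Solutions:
 f(y) = C1 + Integral(y/cos(y), y)


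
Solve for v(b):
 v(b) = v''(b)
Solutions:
 v(b) = C1*exp(-b) + C2*exp(b)


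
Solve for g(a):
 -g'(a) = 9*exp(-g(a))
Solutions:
 g(a) = log(C1 - 9*a)


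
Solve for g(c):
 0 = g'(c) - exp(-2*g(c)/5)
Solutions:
 g(c) = 5*log(-sqrt(C1 + c)) - 5*log(5) + 5*log(10)/2
 g(c) = 5*log(C1 + c)/2 - 5*log(5) + 5*log(10)/2


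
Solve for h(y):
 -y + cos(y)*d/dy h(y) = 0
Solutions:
 h(y) = C1 + Integral(y/cos(y), y)


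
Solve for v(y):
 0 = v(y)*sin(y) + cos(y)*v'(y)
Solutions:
 v(y) = C1*cos(y)


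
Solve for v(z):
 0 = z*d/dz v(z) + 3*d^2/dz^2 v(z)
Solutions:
 v(z) = C1 + C2*erf(sqrt(6)*z/6)


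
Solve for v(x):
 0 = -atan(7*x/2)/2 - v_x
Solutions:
 v(x) = C1 - x*atan(7*x/2)/2 + log(49*x^2 + 4)/14


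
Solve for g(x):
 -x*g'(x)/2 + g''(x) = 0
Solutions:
 g(x) = C1 + C2*erfi(x/2)


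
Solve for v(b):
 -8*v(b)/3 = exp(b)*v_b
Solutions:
 v(b) = C1*exp(8*exp(-b)/3)


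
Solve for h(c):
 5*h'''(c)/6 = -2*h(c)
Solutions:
 h(c) = C3*exp(c*(-12^(1/3)*5^(2/3) + 3*10^(2/3)*3^(1/3))/20)*sin(10^(2/3)*3^(5/6)*c/10) + C4*exp(c*(-12^(1/3)*5^(2/3) + 3*10^(2/3)*3^(1/3))/20)*cos(10^(2/3)*3^(5/6)*c/10) + C5*exp(-c*(12^(1/3)*5^(2/3) + 3*10^(2/3)*3^(1/3))/20) + (C1*sin(10^(2/3)*3^(5/6)*c/10) + C2*cos(10^(2/3)*3^(5/6)*c/10))*exp(12^(1/3)*5^(2/3)*c/10)


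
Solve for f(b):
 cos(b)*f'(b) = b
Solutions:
 f(b) = C1 + Integral(b/cos(b), b)


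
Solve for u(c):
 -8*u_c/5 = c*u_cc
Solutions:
 u(c) = C1 + C2/c^(3/5)


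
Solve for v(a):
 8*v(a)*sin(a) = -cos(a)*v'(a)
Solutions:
 v(a) = C1*cos(a)^8


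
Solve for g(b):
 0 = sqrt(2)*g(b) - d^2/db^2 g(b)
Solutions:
 g(b) = C1*exp(-2^(1/4)*b) + C2*exp(2^(1/4)*b)


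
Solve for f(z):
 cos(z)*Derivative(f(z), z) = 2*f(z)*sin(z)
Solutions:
 f(z) = C1/cos(z)^2


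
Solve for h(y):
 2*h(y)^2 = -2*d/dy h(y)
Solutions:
 h(y) = 1/(C1 + y)


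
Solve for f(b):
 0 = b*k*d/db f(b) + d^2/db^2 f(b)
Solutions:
 f(b) = Piecewise((-sqrt(2)*sqrt(pi)*C1*erf(sqrt(2)*b*sqrt(k)/2)/(2*sqrt(k)) - C2, (k > 0) | (k < 0)), (-C1*b - C2, True))


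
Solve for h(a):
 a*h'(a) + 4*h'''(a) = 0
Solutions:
 h(a) = C1 + Integral(C2*airyai(-2^(1/3)*a/2) + C3*airybi(-2^(1/3)*a/2), a)


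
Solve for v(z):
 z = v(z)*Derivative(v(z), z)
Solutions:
 v(z) = -sqrt(C1 + z^2)
 v(z) = sqrt(C1 + z^2)


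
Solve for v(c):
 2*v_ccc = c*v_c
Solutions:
 v(c) = C1 + Integral(C2*airyai(2^(2/3)*c/2) + C3*airybi(2^(2/3)*c/2), c)


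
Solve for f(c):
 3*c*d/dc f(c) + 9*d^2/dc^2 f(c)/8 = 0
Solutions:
 f(c) = C1 + C2*erf(2*sqrt(3)*c/3)


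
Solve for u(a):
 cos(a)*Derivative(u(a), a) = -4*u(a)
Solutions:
 u(a) = C1*(sin(a)^2 - 2*sin(a) + 1)/(sin(a)^2 + 2*sin(a) + 1)


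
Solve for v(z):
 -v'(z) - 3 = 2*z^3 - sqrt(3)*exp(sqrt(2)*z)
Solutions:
 v(z) = C1 - z^4/2 - 3*z + sqrt(6)*exp(sqrt(2)*z)/2


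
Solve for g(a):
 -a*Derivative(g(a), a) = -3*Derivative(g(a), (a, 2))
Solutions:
 g(a) = C1 + C2*erfi(sqrt(6)*a/6)


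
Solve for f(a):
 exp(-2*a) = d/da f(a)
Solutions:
 f(a) = C1 - exp(-2*a)/2


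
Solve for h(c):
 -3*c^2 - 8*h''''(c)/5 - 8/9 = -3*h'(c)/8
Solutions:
 h(c) = C1 + C4*exp(15^(1/3)*c/4) + 8*c^3/3 + 64*c/27 + (C2*sin(3^(5/6)*5^(1/3)*c/8) + C3*cos(3^(5/6)*5^(1/3)*c/8))*exp(-15^(1/3)*c/8)


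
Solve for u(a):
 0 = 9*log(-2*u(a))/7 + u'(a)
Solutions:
 7*Integral(1/(log(-_y) + log(2)), (_y, u(a)))/9 = C1 - a


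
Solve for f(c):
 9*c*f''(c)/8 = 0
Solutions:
 f(c) = C1 + C2*c


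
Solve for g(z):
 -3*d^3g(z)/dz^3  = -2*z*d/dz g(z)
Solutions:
 g(z) = C1 + Integral(C2*airyai(2^(1/3)*3^(2/3)*z/3) + C3*airybi(2^(1/3)*3^(2/3)*z/3), z)


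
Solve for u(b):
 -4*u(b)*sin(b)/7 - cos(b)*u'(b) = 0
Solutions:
 u(b) = C1*cos(b)^(4/7)


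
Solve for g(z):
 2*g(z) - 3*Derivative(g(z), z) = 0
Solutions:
 g(z) = C1*exp(2*z/3)


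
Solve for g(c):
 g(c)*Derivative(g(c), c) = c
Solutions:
 g(c) = -sqrt(C1 + c^2)
 g(c) = sqrt(C1 + c^2)


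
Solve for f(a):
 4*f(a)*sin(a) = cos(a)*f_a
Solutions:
 f(a) = C1/cos(a)^4


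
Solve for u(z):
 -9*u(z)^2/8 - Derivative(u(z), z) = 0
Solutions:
 u(z) = 8/(C1 + 9*z)


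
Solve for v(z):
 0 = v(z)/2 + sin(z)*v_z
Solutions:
 v(z) = C1*(cos(z) + 1)^(1/4)/(cos(z) - 1)^(1/4)


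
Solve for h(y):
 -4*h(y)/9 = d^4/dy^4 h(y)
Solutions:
 h(y) = (C1*sin(sqrt(3)*y/3) + C2*cos(sqrt(3)*y/3))*exp(-sqrt(3)*y/3) + (C3*sin(sqrt(3)*y/3) + C4*cos(sqrt(3)*y/3))*exp(sqrt(3)*y/3)


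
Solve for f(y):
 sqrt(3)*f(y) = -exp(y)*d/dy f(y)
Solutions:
 f(y) = C1*exp(sqrt(3)*exp(-y))


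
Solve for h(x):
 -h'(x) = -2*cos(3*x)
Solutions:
 h(x) = C1 + 2*sin(3*x)/3


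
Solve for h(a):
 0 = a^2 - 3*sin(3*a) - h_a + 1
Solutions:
 h(a) = C1 + a^3/3 + a + cos(3*a)


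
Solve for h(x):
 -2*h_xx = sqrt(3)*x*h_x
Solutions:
 h(x) = C1 + C2*erf(3^(1/4)*x/2)


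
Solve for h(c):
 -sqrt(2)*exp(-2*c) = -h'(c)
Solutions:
 h(c) = C1 - sqrt(2)*exp(-2*c)/2


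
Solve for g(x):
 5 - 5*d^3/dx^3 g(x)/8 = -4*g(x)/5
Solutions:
 g(x) = C3*exp(2*2^(2/3)*5^(1/3)*x/5) + (C1*sin(2^(2/3)*sqrt(3)*5^(1/3)*x/5) + C2*cos(2^(2/3)*sqrt(3)*5^(1/3)*x/5))*exp(-2^(2/3)*5^(1/3)*x/5) - 25/4


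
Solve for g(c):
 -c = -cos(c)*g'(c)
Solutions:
 g(c) = C1 + Integral(c/cos(c), c)


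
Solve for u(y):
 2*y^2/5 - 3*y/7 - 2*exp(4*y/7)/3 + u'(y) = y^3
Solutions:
 u(y) = C1 + y^4/4 - 2*y^3/15 + 3*y^2/14 + 7*exp(4*y/7)/6


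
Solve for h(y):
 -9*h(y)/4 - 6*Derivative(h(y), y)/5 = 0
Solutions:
 h(y) = C1*exp(-15*y/8)


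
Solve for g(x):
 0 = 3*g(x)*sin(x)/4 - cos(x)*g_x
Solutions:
 g(x) = C1/cos(x)^(3/4)


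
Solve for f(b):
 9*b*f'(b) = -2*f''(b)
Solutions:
 f(b) = C1 + C2*erf(3*b/2)


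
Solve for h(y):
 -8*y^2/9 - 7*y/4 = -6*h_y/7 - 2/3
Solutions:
 h(y) = C1 + 28*y^3/81 + 49*y^2/48 - 7*y/9


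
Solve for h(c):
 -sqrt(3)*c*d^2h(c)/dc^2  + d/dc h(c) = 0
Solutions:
 h(c) = C1 + C2*c^(sqrt(3)/3 + 1)


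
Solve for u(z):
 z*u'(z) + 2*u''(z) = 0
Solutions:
 u(z) = C1 + C2*erf(z/2)


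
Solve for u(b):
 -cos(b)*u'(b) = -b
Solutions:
 u(b) = C1 + Integral(b/cos(b), b)


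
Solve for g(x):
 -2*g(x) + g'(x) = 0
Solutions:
 g(x) = C1*exp(2*x)


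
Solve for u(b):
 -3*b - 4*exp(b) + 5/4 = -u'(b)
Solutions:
 u(b) = C1 + 3*b^2/2 - 5*b/4 + 4*exp(b)


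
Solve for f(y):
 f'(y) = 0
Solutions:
 f(y) = C1


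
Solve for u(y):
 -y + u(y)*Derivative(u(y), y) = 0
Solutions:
 u(y) = -sqrt(C1 + y^2)
 u(y) = sqrt(C1 + y^2)


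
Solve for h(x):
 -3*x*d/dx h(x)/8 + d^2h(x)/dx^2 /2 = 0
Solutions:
 h(x) = C1 + C2*erfi(sqrt(6)*x/4)


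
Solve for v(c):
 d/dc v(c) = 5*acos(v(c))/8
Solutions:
 Integral(1/acos(_y), (_y, v(c))) = C1 + 5*c/8


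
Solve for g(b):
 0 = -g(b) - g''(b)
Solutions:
 g(b) = C1*sin(b) + C2*cos(b)


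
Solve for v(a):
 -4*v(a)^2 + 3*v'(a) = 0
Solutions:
 v(a) = -3/(C1 + 4*a)


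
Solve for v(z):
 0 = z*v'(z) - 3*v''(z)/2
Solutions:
 v(z) = C1 + C2*erfi(sqrt(3)*z/3)


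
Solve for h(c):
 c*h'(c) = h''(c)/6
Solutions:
 h(c) = C1 + C2*erfi(sqrt(3)*c)


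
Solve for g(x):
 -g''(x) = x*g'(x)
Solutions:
 g(x) = C1 + C2*erf(sqrt(2)*x/2)


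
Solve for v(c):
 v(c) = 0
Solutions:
 v(c) = 0


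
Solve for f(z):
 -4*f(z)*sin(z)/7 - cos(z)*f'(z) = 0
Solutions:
 f(z) = C1*cos(z)^(4/7)


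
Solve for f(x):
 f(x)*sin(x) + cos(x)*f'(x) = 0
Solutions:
 f(x) = C1*cos(x)


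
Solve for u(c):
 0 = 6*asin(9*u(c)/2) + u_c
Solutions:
 Integral(1/asin(9*_y/2), (_y, u(c))) = C1 - 6*c


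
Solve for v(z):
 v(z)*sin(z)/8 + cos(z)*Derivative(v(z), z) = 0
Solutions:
 v(z) = C1*cos(z)^(1/8)


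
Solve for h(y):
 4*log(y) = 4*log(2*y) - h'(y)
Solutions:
 h(y) = C1 + 4*y*log(2)


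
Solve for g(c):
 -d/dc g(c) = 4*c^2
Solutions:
 g(c) = C1 - 4*c^3/3


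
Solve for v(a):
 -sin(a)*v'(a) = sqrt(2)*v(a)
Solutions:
 v(a) = C1*(cos(a) + 1)^(sqrt(2)/2)/(cos(a) - 1)^(sqrt(2)/2)


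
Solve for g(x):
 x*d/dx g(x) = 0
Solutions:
 g(x) = C1


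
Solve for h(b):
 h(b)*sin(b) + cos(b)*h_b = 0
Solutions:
 h(b) = C1*cos(b)


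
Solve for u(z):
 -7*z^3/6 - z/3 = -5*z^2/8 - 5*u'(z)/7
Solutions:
 u(z) = C1 + 49*z^4/120 - 7*z^3/24 + 7*z^2/30


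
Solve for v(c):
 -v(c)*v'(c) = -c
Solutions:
 v(c) = -sqrt(C1 + c^2)
 v(c) = sqrt(C1 + c^2)


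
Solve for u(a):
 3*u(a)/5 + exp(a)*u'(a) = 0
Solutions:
 u(a) = C1*exp(3*exp(-a)/5)


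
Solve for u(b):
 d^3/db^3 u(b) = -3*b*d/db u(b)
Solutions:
 u(b) = C1 + Integral(C2*airyai(-3^(1/3)*b) + C3*airybi(-3^(1/3)*b), b)


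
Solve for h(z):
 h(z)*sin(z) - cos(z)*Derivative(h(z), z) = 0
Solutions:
 h(z) = C1/cos(z)


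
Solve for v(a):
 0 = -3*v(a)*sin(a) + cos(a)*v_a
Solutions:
 v(a) = C1/cos(a)^3


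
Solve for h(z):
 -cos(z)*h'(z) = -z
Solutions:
 h(z) = C1 + Integral(z/cos(z), z)


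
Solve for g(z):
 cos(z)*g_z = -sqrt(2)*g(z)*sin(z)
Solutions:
 g(z) = C1*cos(z)^(sqrt(2))


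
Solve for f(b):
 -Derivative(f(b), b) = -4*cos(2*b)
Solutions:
 f(b) = C1 + 2*sin(2*b)


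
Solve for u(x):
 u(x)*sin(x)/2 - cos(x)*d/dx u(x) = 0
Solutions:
 u(x) = C1/sqrt(cos(x))


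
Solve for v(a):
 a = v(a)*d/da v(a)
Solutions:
 v(a) = -sqrt(C1 + a^2)
 v(a) = sqrt(C1 + a^2)


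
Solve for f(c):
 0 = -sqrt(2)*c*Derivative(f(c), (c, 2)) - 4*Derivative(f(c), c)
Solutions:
 f(c) = C1 + C2*c^(1 - 2*sqrt(2))


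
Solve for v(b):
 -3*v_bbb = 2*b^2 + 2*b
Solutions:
 v(b) = C1 + C2*b + C3*b^2 - b^5/90 - b^4/36


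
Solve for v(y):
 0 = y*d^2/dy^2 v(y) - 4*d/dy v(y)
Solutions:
 v(y) = C1 + C2*y^5


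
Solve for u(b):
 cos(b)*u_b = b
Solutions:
 u(b) = C1 + Integral(b/cos(b), b)


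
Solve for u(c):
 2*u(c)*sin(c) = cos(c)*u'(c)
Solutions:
 u(c) = C1/cos(c)^2


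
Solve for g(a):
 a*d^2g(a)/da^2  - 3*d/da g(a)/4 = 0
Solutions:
 g(a) = C1 + C2*a^(7/4)


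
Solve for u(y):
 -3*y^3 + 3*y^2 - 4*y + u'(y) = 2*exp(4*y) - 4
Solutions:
 u(y) = C1 + 3*y^4/4 - y^3 + 2*y^2 - 4*y + exp(4*y)/2


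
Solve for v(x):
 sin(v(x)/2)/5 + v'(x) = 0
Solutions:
 x/5 + log(cos(v(x)/2) - 1) - log(cos(v(x)/2) + 1) = C1


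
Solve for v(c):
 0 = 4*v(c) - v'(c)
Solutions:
 v(c) = C1*exp(4*c)


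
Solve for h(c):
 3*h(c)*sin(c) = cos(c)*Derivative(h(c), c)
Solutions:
 h(c) = C1/cos(c)^3


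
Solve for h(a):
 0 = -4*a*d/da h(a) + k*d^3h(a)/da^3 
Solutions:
 h(a) = C1 + Integral(C2*airyai(2^(2/3)*a*(1/k)^(1/3)) + C3*airybi(2^(2/3)*a*(1/k)^(1/3)), a)


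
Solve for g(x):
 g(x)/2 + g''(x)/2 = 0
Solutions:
 g(x) = C1*sin(x) + C2*cos(x)


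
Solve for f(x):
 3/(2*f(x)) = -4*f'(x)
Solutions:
 f(x) = -sqrt(C1 - 3*x)/2
 f(x) = sqrt(C1 - 3*x)/2


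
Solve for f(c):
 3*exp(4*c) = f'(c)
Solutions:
 f(c) = C1 + 3*exp(4*c)/4


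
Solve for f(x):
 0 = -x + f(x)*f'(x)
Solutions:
 f(x) = -sqrt(C1 + x^2)
 f(x) = sqrt(C1 + x^2)


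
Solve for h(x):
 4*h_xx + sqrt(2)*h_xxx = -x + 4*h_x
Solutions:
 h(x) = C1 + C2*exp(sqrt(2)*x*(-1 + sqrt(1 + sqrt(2)))) + C3*exp(-sqrt(2)*x*(1 + sqrt(1 + sqrt(2)))) + x^2/8 + x/4


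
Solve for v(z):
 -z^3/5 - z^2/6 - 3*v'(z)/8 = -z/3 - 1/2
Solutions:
 v(z) = C1 - 2*z^4/15 - 4*z^3/27 + 4*z^2/9 + 4*z/3


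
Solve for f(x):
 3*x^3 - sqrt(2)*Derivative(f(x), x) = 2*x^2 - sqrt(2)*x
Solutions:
 f(x) = C1 + 3*sqrt(2)*x^4/8 - sqrt(2)*x^3/3 + x^2/2


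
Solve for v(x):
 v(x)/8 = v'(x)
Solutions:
 v(x) = C1*exp(x/8)


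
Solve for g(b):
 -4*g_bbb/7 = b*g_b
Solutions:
 g(b) = C1 + Integral(C2*airyai(-14^(1/3)*b/2) + C3*airybi(-14^(1/3)*b/2), b)


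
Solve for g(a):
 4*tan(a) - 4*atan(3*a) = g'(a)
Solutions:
 g(a) = C1 - 4*a*atan(3*a) + 2*log(9*a^2 + 1)/3 - 4*log(cos(a))


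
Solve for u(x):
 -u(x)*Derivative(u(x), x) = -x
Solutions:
 u(x) = -sqrt(C1 + x^2)
 u(x) = sqrt(C1 + x^2)


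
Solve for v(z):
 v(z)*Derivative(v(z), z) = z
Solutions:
 v(z) = -sqrt(C1 + z^2)
 v(z) = sqrt(C1 + z^2)


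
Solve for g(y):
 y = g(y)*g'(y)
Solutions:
 g(y) = -sqrt(C1 + y^2)
 g(y) = sqrt(C1 + y^2)


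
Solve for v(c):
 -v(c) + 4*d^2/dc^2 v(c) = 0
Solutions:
 v(c) = C1*exp(-c/2) + C2*exp(c/2)


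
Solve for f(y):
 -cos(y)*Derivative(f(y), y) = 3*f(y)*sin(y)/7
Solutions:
 f(y) = C1*cos(y)^(3/7)


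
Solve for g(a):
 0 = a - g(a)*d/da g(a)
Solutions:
 g(a) = -sqrt(C1 + a^2)
 g(a) = sqrt(C1 + a^2)


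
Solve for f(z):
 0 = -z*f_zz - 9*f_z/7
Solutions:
 f(z) = C1 + C2/z^(2/7)


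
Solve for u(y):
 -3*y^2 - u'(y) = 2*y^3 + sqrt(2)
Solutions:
 u(y) = C1 - y^4/2 - y^3 - sqrt(2)*y


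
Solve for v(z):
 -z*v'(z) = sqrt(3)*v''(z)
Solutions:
 v(z) = C1 + C2*erf(sqrt(2)*3^(3/4)*z/6)


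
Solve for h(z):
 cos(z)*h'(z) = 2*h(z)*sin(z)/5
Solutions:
 h(z) = C1/cos(z)^(2/5)


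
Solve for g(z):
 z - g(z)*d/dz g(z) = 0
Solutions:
 g(z) = -sqrt(C1 + z^2)
 g(z) = sqrt(C1 + z^2)


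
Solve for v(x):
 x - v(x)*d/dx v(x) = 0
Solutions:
 v(x) = -sqrt(C1 + x^2)
 v(x) = sqrt(C1 + x^2)


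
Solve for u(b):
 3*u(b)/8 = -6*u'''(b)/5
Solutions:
 u(b) = C3*exp(-2^(2/3)*5^(1/3)*b/4) + (C1*sin(2^(2/3)*sqrt(3)*5^(1/3)*b/8) + C2*cos(2^(2/3)*sqrt(3)*5^(1/3)*b/8))*exp(2^(2/3)*5^(1/3)*b/8)


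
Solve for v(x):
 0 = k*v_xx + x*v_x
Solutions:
 v(x) = C1 + C2*sqrt(k)*erf(sqrt(2)*x*sqrt(1/k)/2)


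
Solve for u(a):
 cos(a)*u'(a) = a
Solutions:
 u(a) = C1 + Integral(a/cos(a), a)


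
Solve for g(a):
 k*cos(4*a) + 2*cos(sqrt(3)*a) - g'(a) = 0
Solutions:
 g(a) = C1 + k*sin(4*a)/4 + 2*sqrt(3)*sin(sqrt(3)*a)/3


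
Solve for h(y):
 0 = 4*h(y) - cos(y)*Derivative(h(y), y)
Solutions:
 h(y) = C1*(sin(y)^2 + 2*sin(y) + 1)/(sin(y)^2 - 2*sin(y) + 1)


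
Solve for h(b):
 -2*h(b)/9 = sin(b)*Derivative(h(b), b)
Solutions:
 h(b) = C1*(cos(b) + 1)^(1/9)/(cos(b) - 1)^(1/9)


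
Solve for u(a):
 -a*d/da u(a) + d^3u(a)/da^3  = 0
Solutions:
 u(a) = C1 + Integral(C2*airyai(a) + C3*airybi(a), a)


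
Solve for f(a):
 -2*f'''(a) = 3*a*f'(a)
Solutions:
 f(a) = C1 + Integral(C2*airyai(-2^(2/3)*3^(1/3)*a/2) + C3*airybi(-2^(2/3)*3^(1/3)*a/2), a)


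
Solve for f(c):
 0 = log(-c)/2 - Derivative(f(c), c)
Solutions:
 f(c) = C1 + c*log(-c)/2 - c/2


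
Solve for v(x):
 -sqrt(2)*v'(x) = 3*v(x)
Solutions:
 v(x) = C1*exp(-3*sqrt(2)*x/2)


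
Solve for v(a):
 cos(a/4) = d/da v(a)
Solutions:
 v(a) = C1 + 4*sin(a/4)


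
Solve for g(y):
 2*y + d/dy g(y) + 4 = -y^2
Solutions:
 g(y) = C1 - y^3/3 - y^2 - 4*y


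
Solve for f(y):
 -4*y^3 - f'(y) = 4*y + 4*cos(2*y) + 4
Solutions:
 f(y) = C1 - y^4 - 2*y^2 - 4*y - 2*sin(2*y)


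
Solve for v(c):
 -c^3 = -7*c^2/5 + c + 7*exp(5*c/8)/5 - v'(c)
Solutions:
 v(c) = C1 + c^4/4 - 7*c^3/15 + c^2/2 + 56*exp(5*c/8)/25


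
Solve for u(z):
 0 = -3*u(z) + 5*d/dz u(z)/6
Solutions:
 u(z) = C1*exp(18*z/5)


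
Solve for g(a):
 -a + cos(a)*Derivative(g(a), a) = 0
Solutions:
 g(a) = C1 + Integral(a/cos(a), a)


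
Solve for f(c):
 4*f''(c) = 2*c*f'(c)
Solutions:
 f(c) = C1 + C2*erfi(c/2)


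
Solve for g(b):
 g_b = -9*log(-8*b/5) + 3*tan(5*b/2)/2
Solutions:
 g(b) = C1 - 9*b*log(-b) - 27*b*log(2) + 9*b + 9*b*log(5) - 3*log(cos(5*b/2))/5


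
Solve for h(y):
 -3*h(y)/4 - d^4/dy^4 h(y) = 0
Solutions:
 h(y) = (C1*sin(3^(1/4)*y/2) + C2*cos(3^(1/4)*y/2))*exp(-3^(1/4)*y/2) + (C3*sin(3^(1/4)*y/2) + C4*cos(3^(1/4)*y/2))*exp(3^(1/4)*y/2)


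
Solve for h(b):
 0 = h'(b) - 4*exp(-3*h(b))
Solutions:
 h(b) = log(C1 + 12*b)/3
 h(b) = log((-3^(1/3) - 3^(5/6)*I)*(C1 + 4*b)^(1/3)/2)
 h(b) = log((-3^(1/3) + 3^(5/6)*I)*(C1 + 4*b)^(1/3)/2)


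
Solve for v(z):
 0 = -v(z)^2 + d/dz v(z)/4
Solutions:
 v(z) = -1/(C1 + 4*z)


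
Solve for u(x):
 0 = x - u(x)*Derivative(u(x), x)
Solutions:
 u(x) = -sqrt(C1 + x^2)
 u(x) = sqrt(C1 + x^2)


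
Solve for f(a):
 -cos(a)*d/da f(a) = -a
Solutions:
 f(a) = C1 + Integral(a/cos(a), a)


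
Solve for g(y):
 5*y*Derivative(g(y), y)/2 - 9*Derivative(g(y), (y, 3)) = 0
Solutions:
 g(y) = C1 + Integral(C2*airyai(60^(1/3)*y/6) + C3*airybi(60^(1/3)*y/6), y)


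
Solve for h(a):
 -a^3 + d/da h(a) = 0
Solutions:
 h(a) = C1 + a^4/4


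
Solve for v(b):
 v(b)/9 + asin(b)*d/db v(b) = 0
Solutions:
 v(b) = C1*exp(-Integral(1/asin(b), b)/9)


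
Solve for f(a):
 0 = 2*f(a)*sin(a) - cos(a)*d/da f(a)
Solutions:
 f(a) = C1/cos(a)^2


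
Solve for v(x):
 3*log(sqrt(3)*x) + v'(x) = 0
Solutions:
 v(x) = C1 - 3*x*log(x) - 3*x*log(3)/2 + 3*x


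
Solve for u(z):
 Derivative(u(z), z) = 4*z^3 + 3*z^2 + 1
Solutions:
 u(z) = C1 + z^4 + z^3 + z


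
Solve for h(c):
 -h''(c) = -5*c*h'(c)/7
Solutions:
 h(c) = C1 + C2*erfi(sqrt(70)*c/14)


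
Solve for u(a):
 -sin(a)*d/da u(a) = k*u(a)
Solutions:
 u(a) = C1*exp(k*(-log(cos(a) - 1) + log(cos(a) + 1))/2)


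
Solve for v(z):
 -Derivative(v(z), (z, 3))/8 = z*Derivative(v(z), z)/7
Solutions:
 v(z) = C1 + Integral(C2*airyai(-2*7^(2/3)*z/7) + C3*airybi(-2*7^(2/3)*z/7), z)


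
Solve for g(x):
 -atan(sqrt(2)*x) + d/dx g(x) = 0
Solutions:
 g(x) = C1 + x*atan(sqrt(2)*x) - sqrt(2)*log(2*x^2 + 1)/4


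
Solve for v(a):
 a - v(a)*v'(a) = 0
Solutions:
 v(a) = -sqrt(C1 + a^2)
 v(a) = sqrt(C1 + a^2)


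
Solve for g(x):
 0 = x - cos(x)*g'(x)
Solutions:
 g(x) = C1 + Integral(x/cos(x), x)


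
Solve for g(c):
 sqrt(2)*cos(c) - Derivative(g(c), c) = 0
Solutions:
 g(c) = C1 + sqrt(2)*sin(c)


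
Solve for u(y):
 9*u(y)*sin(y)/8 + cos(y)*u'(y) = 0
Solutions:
 u(y) = C1*cos(y)^(9/8)


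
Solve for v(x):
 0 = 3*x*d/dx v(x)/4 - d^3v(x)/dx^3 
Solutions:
 v(x) = C1 + Integral(C2*airyai(6^(1/3)*x/2) + C3*airybi(6^(1/3)*x/2), x)


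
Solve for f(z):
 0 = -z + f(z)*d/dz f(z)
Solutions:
 f(z) = -sqrt(C1 + z^2)
 f(z) = sqrt(C1 + z^2)


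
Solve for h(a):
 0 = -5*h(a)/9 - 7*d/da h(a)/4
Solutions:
 h(a) = C1*exp(-20*a/63)


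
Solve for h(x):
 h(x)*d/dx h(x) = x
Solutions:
 h(x) = -sqrt(C1 + x^2)
 h(x) = sqrt(C1 + x^2)


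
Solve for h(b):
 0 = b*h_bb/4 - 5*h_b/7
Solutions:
 h(b) = C1 + C2*b^(27/7)


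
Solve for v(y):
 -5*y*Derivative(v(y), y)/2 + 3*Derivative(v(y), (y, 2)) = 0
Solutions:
 v(y) = C1 + C2*erfi(sqrt(15)*y/6)


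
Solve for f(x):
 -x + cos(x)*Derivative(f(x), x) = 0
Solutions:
 f(x) = C1 + Integral(x/cos(x), x)


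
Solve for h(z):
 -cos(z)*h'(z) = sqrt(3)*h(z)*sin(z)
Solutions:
 h(z) = C1*cos(z)^(sqrt(3))


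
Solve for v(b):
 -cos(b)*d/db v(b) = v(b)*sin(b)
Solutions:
 v(b) = C1*cos(b)


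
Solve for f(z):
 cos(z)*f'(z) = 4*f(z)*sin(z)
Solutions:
 f(z) = C1/cos(z)^4


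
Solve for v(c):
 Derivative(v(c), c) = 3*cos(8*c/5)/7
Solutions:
 v(c) = C1 + 15*sin(8*c/5)/56


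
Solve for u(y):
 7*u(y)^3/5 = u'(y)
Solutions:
 u(y) = -sqrt(10)*sqrt(-1/(C1 + 7*y))/2
 u(y) = sqrt(10)*sqrt(-1/(C1 + 7*y))/2


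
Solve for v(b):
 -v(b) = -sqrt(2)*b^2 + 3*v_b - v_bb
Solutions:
 v(b) = C1*exp(b*(3 - sqrt(13))/2) + C2*exp(b*(3 + sqrt(13))/2) + sqrt(2)*b^2 - 6*sqrt(2)*b + 20*sqrt(2)


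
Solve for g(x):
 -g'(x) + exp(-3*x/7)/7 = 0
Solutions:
 g(x) = C1 - exp(-3*x/7)/3


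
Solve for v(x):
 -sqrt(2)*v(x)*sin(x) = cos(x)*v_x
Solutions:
 v(x) = C1*cos(x)^(sqrt(2))


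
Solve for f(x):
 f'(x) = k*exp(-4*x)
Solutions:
 f(x) = C1 - k*exp(-4*x)/4


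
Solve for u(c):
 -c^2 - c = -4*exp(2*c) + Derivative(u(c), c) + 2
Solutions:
 u(c) = C1 - c^3/3 - c^2/2 - 2*c + 2*exp(2*c)


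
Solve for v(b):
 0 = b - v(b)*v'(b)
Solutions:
 v(b) = -sqrt(C1 + b^2)
 v(b) = sqrt(C1 + b^2)


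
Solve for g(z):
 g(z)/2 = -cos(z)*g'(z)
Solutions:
 g(z) = C1*(sin(z) - 1)^(1/4)/(sin(z) + 1)^(1/4)


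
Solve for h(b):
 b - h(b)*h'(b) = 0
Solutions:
 h(b) = -sqrt(C1 + b^2)
 h(b) = sqrt(C1 + b^2)


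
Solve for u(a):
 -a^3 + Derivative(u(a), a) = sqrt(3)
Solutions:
 u(a) = C1 + a^4/4 + sqrt(3)*a


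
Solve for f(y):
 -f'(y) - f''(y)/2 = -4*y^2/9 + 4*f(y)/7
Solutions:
 f(y) = 7*y^2/9 - 49*y/18 + (C1*sin(sqrt(7)*y/7) + C2*cos(sqrt(7)*y/7))*exp(-y) + 245/72


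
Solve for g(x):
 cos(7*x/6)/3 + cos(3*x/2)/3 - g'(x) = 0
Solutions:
 g(x) = C1 + 2*sin(7*x/6)/7 + 2*sin(3*x/2)/9


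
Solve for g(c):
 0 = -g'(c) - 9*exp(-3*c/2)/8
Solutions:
 g(c) = C1 + 3*exp(-3*c/2)/4


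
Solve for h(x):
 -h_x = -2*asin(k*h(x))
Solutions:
 Integral(1/asin(_y*k), (_y, h(x))) = C1 + 2*x


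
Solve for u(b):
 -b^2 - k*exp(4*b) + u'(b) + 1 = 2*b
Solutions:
 u(b) = C1 + b^3/3 + b^2 - b + k*exp(4*b)/4


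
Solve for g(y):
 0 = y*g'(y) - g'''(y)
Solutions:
 g(y) = C1 + Integral(C2*airyai(y) + C3*airybi(y), y)


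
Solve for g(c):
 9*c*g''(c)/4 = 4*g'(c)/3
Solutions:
 g(c) = C1 + C2*c^(43/27)


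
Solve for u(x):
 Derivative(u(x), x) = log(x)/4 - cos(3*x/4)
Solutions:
 u(x) = C1 + x*log(x)/4 - x/4 - 4*sin(3*x/4)/3


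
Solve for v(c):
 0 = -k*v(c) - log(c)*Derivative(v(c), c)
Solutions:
 v(c) = C1*exp(-k*li(c))


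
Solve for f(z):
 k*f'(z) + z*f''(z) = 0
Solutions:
 f(z) = C1 + z^(1 - re(k))*(C2*sin(log(z)*Abs(im(k))) + C3*cos(log(z)*im(k)))


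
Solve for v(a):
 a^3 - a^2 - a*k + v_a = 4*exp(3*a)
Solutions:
 v(a) = C1 - a^4/4 + a^3/3 + a^2*k/2 + 4*exp(3*a)/3


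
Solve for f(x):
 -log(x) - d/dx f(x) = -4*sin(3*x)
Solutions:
 f(x) = C1 - x*log(x) + x - 4*cos(3*x)/3


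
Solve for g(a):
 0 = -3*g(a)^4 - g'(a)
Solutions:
 g(a) = (-3^(2/3) - 3*3^(1/6)*I)*(1/(C1 + 3*a))^(1/3)/6
 g(a) = (-3^(2/3) + 3*3^(1/6)*I)*(1/(C1 + 3*a))^(1/3)/6
 g(a) = (1/(C1 + 9*a))^(1/3)


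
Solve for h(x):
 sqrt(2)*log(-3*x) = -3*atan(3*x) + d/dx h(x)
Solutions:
 h(x) = C1 + sqrt(2)*x*(log(-x) - 1) + 3*x*atan(3*x) + sqrt(2)*x*log(3) - log(9*x^2 + 1)/2


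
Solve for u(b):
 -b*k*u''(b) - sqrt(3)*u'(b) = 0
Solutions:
 u(b) = C1 + b^(((re(k) - sqrt(3))*re(k) + im(k)^2)/(re(k)^2 + im(k)^2))*(C2*sin(sqrt(3)*log(b)*Abs(im(k))/(re(k)^2 + im(k)^2)) + C3*cos(sqrt(3)*log(b)*im(k)/(re(k)^2 + im(k)^2)))


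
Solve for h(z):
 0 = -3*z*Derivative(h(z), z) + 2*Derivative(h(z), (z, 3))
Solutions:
 h(z) = C1 + Integral(C2*airyai(2^(2/3)*3^(1/3)*z/2) + C3*airybi(2^(2/3)*3^(1/3)*z/2), z)


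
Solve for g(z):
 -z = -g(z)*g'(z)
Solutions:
 g(z) = -sqrt(C1 + z^2)
 g(z) = sqrt(C1 + z^2)


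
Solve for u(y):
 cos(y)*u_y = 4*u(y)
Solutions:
 u(y) = C1*(sin(y)^2 + 2*sin(y) + 1)/(sin(y)^2 - 2*sin(y) + 1)


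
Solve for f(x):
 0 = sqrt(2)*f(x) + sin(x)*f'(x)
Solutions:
 f(x) = C1*(cos(x) + 1)^(sqrt(2)/2)/(cos(x) - 1)^(sqrt(2)/2)


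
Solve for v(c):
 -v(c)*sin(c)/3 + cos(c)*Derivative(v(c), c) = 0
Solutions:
 v(c) = C1/cos(c)^(1/3)


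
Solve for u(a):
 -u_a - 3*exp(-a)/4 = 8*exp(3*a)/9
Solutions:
 u(a) = C1 - 8*exp(3*a)/27 + 3*exp(-a)/4


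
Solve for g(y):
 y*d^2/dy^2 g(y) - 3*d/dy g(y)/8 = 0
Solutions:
 g(y) = C1 + C2*y^(11/8)


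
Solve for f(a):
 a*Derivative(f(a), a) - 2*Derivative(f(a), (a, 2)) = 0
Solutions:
 f(a) = C1 + C2*erfi(a/2)


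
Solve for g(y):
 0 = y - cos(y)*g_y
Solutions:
 g(y) = C1 + Integral(y/cos(y), y)


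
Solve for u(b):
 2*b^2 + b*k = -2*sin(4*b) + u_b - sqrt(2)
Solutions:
 u(b) = C1 + 2*b^3/3 + b^2*k/2 + sqrt(2)*b - cos(4*b)/2


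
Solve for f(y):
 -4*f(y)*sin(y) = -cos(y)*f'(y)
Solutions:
 f(y) = C1/cos(y)^4


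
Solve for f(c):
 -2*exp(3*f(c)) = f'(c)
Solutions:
 f(c) = log((-3^(2/3) - 3*3^(1/6)*I)*(1/(C1 + 2*c))^(1/3)/6)
 f(c) = log((-3^(2/3) + 3*3^(1/6)*I)*(1/(C1 + 2*c))^(1/3)/6)
 f(c) = log(1/(C1 + 6*c))/3


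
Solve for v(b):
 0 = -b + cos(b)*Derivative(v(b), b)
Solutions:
 v(b) = C1 + Integral(b/cos(b), b)


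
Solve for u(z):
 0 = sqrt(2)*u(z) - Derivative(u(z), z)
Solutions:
 u(z) = C1*exp(sqrt(2)*z)


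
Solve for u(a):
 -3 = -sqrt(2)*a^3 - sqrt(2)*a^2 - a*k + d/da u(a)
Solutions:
 u(a) = C1 + sqrt(2)*a^4/4 + sqrt(2)*a^3/3 + a^2*k/2 - 3*a


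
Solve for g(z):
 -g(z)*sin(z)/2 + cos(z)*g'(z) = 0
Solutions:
 g(z) = C1/sqrt(cos(z))


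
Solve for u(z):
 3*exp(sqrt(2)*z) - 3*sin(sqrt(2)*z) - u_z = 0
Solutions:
 u(z) = C1 + 3*sqrt(2)*exp(sqrt(2)*z)/2 + 3*sqrt(2)*cos(sqrt(2)*z)/2


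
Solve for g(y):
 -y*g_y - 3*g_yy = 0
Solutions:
 g(y) = C1 + C2*erf(sqrt(6)*y/6)


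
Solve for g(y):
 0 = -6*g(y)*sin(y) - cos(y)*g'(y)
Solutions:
 g(y) = C1*cos(y)^6


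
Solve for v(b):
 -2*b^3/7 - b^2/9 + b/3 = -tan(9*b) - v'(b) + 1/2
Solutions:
 v(b) = C1 + b^4/14 + b^3/27 - b^2/6 + b/2 + log(cos(9*b))/9


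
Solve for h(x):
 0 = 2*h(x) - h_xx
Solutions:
 h(x) = C1*exp(-sqrt(2)*x) + C2*exp(sqrt(2)*x)


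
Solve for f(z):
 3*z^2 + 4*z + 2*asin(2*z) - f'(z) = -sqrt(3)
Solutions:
 f(z) = C1 + z^3 + 2*z^2 + 2*z*asin(2*z) + sqrt(3)*z + sqrt(1 - 4*z^2)


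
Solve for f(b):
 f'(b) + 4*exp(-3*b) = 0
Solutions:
 f(b) = C1 + 4*exp(-3*b)/3


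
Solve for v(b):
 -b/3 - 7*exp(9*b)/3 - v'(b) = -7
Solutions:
 v(b) = C1 - b^2/6 + 7*b - 7*exp(9*b)/27


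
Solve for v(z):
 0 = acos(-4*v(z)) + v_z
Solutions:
 Integral(1/acos(-4*_y), (_y, v(z))) = C1 - z


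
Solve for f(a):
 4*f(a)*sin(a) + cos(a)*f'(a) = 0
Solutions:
 f(a) = C1*cos(a)^4


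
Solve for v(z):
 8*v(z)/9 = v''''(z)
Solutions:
 v(z) = C1*exp(-2^(3/4)*sqrt(3)*z/3) + C2*exp(2^(3/4)*sqrt(3)*z/3) + C3*sin(2^(3/4)*sqrt(3)*z/3) + C4*cos(2^(3/4)*sqrt(3)*z/3)


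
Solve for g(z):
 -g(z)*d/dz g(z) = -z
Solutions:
 g(z) = -sqrt(C1 + z^2)
 g(z) = sqrt(C1 + z^2)


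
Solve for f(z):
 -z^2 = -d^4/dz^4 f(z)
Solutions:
 f(z) = C1 + C2*z + C3*z^2 + C4*z^3 + z^6/360


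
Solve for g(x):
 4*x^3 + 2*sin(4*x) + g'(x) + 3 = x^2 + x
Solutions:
 g(x) = C1 - x^4 + x^3/3 + x^2/2 - 3*x + cos(4*x)/2


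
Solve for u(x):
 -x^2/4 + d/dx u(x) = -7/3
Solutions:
 u(x) = C1 + x^3/12 - 7*x/3


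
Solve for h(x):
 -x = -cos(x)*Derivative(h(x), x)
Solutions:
 h(x) = C1 + Integral(x/cos(x), x)


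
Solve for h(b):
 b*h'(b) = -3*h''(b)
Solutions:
 h(b) = C1 + C2*erf(sqrt(6)*b/6)


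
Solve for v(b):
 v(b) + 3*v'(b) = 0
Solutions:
 v(b) = C1*exp(-b/3)


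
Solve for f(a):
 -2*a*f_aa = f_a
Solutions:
 f(a) = C1 + C2*sqrt(a)


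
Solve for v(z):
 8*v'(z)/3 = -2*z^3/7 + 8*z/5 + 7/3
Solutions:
 v(z) = C1 - 3*z^4/112 + 3*z^2/10 + 7*z/8


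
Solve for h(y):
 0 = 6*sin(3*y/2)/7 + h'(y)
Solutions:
 h(y) = C1 + 4*cos(3*y/2)/7


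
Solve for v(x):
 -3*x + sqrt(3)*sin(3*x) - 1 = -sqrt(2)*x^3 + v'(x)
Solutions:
 v(x) = C1 + sqrt(2)*x^4/4 - 3*x^2/2 - x - sqrt(3)*cos(3*x)/3


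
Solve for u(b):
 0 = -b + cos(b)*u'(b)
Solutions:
 u(b) = C1 + Integral(b/cos(b), b)


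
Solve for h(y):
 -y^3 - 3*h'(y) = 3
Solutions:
 h(y) = C1 - y^4/12 - y


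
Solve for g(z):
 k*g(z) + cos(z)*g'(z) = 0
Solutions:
 g(z) = C1*exp(k*(log(sin(z) - 1) - log(sin(z) + 1))/2)


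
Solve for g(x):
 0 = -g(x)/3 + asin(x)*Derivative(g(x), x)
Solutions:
 g(x) = C1*exp(Integral(1/asin(x), x)/3)


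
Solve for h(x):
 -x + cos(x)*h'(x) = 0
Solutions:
 h(x) = C1 + Integral(x/cos(x), x)


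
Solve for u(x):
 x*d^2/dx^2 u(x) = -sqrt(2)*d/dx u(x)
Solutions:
 u(x) = C1 + C2*x^(1 - sqrt(2))


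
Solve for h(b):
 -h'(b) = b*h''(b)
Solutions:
 h(b) = C1 + C2*log(b)


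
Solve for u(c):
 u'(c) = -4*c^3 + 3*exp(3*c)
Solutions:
 u(c) = C1 - c^4 + exp(3*c)


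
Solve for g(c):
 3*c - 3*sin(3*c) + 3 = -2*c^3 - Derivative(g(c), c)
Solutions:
 g(c) = C1 - c^4/2 - 3*c^2/2 - 3*c - cos(3*c)


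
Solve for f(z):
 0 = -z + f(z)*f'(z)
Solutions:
 f(z) = -sqrt(C1 + z^2)
 f(z) = sqrt(C1 + z^2)


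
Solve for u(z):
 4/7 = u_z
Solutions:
 u(z) = C1 + 4*z/7


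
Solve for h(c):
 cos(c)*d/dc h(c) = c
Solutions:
 h(c) = C1 + Integral(c/cos(c), c)


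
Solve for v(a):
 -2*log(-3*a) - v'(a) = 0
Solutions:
 v(a) = C1 - 2*a*log(-a) + 2*a*(1 - log(3))


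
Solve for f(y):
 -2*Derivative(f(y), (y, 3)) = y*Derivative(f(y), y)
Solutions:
 f(y) = C1 + Integral(C2*airyai(-2^(2/3)*y/2) + C3*airybi(-2^(2/3)*y/2), y)


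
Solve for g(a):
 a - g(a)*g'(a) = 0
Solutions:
 g(a) = -sqrt(C1 + a^2)
 g(a) = sqrt(C1 + a^2)


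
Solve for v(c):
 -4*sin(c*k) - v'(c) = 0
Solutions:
 v(c) = C1 + 4*cos(c*k)/k


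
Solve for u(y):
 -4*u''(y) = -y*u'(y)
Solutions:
 u(y) = C1 + C2*erfi(sqrt(2)*y/4)


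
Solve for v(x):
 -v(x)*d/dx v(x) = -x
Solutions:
 v(x) = -sqrt(C1 + x^2)
 v(x) = sqrt(C1 + x^2)


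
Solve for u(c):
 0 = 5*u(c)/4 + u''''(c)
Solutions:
 u(c) = (C1*sin(5^(1/4)*c/2) + C2*cos(5^(1/4)*c/2))*exp(-5^(1/4)*c/2) + (C3*sin(5^(1/4)*c/2) + C4*cos(5^(1/4)*c/2))*exp(5^(1/4)*c/2)


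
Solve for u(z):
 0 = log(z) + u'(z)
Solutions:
 u(z) = C1 - z*log(z) + z


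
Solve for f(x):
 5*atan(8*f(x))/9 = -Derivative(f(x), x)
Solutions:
 Integral(1/atan(8*_y), (_y, f(x))) = C1 - 5*x/9


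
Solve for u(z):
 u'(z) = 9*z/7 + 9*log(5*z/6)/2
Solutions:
 u(z) = C1 + 9*z^2/14 + 9*z*log(z)/2 - 9*z*log(6)/2 - 9*z/2 + 9*z*log(5)/2


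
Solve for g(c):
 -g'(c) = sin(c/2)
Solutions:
 g(c) = C1 + 2*cos(c/2)


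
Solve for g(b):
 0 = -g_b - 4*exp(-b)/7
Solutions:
 g(b) = C1 + 4*exp(-b)/7


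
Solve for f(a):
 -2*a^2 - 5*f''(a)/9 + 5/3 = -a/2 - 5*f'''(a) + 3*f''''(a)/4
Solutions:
 f(a) = C1 + C2*a + C3*exp(2*a*(15 - sqrt(210))/9) + C4*exp(2*a*(sqrt(210) + 15)/9) - 3*a^4/10 - 213*a^3/20 - 28119*a^2/100


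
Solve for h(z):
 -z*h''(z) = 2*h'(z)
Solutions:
 h(z) = C1 + C2/z


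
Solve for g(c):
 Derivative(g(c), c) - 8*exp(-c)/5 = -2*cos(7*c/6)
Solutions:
 g(c) = C1 - 12*sin(7*c/6)/7 - 8*exp(-c)/5


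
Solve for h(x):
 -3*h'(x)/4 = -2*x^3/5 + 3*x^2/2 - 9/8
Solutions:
 h(x) = C1 + 2*x^4/15 - 2*x^3/3 + 3*x/2


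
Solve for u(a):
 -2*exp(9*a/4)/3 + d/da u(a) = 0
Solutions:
 u(a) = C1 + 8*exp(9*a/4)/27


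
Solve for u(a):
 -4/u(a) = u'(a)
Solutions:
 u(a) = -sqrt(C1 - 8*a)
 u(a) = sqrt(C1 - 8*a)


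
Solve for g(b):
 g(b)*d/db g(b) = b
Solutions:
 g(b) = -sqrt(C1 + b^2)
 g(b) = sqrt(C1 + b^2)


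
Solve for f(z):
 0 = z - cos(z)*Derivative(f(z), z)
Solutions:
 f(z) = C1 + Integral(z/cos(z), z)


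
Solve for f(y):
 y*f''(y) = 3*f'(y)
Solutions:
 f(y) = C1 + C2*y^4


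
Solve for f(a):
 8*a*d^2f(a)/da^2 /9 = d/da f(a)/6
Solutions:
 f(a) = C1 + C2*a^(19/16)


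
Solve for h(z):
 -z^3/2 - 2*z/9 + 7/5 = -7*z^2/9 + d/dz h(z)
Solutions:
 h(z) = C1 - z^4/8 + 7*z^3/27 - z^2/9 + 7*z/5


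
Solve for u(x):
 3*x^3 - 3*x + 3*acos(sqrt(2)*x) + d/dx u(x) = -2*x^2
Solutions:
 u(x) = C1 - 3*x^4/4 - 2*x^3/3 + 3*x^2/2 - 3*x*acos(sqrt(2)*x) + 3*sqrt(2)*sqrt(1 - 2*x^2)/2


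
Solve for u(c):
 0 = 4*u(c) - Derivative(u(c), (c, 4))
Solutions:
 u(c) = C1*exp(-sqrt(2)*c) + C2*exp(sqrt(2)*c) + C3*sin(sqrt(2)*c) + C4*cos(sqrt(2)*c)


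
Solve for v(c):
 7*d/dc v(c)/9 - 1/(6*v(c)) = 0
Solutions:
 v(c) = -sqrt(C1 + 21*c)/7
 v(c) = sqrt(C1 + 21*c)/7


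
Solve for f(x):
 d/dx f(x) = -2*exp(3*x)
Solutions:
 f(x) = C1 - 2*exp(3*x)/3


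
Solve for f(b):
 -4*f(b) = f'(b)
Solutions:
 f(b) = C1*exp(-4*b)


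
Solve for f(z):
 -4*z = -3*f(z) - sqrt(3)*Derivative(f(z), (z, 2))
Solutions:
 f(z) = C1*sin(3^(1/4)*z) + C2*cos(3^(1/4)*z) + 4*z/3
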